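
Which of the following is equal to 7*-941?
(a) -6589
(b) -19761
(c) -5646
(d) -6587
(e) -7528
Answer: d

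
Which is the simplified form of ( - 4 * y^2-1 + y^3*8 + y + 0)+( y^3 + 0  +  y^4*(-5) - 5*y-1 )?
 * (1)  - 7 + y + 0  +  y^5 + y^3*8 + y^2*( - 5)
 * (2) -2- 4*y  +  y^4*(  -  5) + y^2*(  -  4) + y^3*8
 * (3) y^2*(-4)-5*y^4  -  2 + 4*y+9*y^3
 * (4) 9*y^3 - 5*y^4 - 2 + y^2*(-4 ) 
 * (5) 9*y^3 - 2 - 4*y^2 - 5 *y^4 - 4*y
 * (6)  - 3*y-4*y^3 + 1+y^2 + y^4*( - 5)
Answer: 5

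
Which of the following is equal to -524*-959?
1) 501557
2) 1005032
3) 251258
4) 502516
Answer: 4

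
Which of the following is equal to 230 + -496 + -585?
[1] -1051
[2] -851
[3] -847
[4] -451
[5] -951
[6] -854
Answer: 2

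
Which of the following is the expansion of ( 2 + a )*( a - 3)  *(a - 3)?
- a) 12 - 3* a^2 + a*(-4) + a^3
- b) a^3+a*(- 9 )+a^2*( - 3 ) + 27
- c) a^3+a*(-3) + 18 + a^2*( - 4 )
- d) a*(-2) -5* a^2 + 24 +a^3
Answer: c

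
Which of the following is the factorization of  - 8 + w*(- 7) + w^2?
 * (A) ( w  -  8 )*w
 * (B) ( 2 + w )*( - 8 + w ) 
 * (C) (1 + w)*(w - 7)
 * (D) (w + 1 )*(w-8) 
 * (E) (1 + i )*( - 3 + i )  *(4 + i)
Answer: D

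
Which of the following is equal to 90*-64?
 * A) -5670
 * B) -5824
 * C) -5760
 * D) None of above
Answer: C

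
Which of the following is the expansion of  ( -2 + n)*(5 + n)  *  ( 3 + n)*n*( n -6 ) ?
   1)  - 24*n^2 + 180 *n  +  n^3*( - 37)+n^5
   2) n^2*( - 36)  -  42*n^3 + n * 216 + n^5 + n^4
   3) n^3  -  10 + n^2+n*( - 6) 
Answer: 1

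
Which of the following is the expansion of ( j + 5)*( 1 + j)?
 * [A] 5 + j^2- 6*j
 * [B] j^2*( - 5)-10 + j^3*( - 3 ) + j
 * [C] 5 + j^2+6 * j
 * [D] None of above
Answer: C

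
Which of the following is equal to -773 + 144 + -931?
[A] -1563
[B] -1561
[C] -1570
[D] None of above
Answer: D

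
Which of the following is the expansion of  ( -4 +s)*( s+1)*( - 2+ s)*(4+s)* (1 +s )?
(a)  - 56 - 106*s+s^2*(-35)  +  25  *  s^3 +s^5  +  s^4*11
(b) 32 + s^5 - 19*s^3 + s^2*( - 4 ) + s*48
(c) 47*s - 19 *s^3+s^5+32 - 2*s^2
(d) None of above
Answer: d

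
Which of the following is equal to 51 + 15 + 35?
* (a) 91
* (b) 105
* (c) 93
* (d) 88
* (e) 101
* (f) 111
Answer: e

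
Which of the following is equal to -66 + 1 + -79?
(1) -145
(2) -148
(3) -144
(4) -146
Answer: 3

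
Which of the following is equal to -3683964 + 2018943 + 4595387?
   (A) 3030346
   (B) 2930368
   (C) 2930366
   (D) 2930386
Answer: C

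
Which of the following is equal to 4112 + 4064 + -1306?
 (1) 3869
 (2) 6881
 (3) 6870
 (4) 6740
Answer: 3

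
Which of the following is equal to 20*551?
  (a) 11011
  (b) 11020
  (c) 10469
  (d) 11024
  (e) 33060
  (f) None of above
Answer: b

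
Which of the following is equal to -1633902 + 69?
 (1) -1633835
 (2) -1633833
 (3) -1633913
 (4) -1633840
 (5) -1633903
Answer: 2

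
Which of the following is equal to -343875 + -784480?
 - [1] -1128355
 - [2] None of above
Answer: 1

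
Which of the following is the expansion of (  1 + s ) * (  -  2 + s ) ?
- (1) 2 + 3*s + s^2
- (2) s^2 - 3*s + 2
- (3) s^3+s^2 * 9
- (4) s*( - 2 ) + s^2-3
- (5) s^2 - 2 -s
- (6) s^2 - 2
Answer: 5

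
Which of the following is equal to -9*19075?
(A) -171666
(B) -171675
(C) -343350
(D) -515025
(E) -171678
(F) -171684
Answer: B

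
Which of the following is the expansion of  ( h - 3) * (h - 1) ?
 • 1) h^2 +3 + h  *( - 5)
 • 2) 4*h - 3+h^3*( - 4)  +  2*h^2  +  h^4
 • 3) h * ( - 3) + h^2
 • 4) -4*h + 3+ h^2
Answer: 4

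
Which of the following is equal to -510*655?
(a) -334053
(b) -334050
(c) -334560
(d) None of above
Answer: b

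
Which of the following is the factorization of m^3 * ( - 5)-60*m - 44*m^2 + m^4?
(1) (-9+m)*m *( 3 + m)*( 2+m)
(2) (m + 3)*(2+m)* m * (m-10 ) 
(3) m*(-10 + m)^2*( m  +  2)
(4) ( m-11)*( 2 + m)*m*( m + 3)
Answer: 2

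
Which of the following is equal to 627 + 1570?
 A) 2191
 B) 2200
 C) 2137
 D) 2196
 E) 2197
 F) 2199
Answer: E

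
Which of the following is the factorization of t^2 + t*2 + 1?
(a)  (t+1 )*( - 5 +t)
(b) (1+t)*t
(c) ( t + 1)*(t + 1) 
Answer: c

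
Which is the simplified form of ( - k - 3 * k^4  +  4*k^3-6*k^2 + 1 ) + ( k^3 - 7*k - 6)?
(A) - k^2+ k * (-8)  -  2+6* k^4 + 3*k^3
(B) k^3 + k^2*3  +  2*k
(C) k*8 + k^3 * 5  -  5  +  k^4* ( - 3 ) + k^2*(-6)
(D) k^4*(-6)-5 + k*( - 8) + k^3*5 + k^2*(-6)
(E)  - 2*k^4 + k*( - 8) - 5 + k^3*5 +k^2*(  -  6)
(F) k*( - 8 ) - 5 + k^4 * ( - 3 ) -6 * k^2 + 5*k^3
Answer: F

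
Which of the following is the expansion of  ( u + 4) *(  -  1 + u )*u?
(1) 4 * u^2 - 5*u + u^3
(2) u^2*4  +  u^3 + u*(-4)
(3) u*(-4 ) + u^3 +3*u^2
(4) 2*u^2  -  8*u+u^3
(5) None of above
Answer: 3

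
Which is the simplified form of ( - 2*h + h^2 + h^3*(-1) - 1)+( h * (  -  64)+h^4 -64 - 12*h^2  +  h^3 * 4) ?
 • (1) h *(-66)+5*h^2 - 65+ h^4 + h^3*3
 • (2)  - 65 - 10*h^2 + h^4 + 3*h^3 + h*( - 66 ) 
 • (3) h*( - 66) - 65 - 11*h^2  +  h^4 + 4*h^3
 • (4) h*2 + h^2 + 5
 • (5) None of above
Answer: 5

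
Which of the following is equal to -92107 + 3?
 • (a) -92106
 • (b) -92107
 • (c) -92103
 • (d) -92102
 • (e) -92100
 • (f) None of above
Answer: f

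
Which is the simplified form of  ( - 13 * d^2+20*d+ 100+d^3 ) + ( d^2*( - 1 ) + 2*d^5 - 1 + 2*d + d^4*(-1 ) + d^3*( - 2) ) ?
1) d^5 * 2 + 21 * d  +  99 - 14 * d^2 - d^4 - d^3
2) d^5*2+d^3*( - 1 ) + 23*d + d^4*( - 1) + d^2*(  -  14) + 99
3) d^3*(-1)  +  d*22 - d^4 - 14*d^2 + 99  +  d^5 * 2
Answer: 3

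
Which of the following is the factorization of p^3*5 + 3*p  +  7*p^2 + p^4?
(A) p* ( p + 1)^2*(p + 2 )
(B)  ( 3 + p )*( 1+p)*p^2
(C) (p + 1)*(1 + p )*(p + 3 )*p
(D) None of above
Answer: C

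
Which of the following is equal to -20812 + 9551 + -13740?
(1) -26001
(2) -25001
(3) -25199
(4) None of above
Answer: 2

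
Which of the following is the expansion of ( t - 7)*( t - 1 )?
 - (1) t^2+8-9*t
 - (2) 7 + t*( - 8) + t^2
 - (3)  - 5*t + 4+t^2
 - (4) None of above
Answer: 2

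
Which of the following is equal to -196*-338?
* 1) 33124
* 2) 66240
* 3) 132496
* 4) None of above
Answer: 4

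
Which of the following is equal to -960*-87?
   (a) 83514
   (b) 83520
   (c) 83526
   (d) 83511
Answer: b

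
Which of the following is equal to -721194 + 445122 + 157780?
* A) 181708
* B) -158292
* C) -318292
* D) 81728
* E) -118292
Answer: E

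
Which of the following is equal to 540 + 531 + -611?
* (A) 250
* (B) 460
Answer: B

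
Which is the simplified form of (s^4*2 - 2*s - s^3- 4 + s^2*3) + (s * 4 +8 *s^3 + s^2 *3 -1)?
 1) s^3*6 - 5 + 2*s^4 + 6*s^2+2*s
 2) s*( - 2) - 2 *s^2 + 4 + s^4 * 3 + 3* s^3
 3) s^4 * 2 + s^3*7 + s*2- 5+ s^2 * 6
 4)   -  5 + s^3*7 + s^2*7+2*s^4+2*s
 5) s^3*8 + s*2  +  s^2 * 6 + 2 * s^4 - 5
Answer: 3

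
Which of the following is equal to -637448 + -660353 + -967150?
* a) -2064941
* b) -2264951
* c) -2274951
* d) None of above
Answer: b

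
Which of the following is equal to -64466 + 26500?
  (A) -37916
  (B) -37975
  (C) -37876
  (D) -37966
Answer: D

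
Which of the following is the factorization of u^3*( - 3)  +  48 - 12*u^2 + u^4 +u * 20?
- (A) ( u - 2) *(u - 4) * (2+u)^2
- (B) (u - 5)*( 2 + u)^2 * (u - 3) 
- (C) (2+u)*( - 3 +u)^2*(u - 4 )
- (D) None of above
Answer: D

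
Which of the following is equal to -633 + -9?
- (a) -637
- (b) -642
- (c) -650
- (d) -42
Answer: b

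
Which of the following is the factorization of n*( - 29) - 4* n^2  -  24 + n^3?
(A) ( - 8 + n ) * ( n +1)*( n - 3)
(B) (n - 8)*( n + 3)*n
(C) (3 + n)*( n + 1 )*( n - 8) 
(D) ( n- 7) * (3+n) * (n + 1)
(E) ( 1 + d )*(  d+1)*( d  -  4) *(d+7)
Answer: C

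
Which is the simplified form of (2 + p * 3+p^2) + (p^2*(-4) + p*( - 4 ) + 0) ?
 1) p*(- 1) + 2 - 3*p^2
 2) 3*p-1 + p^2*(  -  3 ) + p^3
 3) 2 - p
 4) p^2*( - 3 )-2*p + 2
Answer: 1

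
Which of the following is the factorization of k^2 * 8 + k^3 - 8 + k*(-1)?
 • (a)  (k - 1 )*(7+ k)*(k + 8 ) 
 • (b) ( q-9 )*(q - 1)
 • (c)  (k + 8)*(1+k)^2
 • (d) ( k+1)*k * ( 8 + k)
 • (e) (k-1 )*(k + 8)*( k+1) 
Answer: e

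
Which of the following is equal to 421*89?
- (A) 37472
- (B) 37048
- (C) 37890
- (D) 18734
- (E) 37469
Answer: E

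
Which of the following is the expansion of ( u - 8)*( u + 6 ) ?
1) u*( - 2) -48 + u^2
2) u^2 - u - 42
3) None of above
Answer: 1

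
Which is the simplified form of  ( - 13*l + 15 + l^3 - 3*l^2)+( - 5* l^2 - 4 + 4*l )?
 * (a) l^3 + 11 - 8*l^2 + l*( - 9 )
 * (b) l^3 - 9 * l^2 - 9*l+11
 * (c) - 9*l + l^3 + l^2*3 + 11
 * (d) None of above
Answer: a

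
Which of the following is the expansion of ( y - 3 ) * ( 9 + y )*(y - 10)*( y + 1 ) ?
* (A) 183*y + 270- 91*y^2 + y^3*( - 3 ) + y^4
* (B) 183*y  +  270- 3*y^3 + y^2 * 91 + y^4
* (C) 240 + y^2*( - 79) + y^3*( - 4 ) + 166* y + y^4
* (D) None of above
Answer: A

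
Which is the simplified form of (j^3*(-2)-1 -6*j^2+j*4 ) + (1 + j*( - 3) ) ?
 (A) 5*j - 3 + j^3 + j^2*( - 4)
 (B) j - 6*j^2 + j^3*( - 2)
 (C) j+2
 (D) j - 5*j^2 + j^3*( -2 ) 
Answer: B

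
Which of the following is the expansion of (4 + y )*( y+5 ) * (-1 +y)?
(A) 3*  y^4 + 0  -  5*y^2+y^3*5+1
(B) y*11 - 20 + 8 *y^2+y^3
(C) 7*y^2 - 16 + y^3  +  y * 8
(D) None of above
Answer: B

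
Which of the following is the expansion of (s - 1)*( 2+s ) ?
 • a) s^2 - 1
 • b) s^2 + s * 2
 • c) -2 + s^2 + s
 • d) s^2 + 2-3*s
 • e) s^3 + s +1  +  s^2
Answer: c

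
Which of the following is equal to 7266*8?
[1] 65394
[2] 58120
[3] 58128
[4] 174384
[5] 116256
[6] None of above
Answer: 3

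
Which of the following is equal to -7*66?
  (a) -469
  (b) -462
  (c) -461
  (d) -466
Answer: b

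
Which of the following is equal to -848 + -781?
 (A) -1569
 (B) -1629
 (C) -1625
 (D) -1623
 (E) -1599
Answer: B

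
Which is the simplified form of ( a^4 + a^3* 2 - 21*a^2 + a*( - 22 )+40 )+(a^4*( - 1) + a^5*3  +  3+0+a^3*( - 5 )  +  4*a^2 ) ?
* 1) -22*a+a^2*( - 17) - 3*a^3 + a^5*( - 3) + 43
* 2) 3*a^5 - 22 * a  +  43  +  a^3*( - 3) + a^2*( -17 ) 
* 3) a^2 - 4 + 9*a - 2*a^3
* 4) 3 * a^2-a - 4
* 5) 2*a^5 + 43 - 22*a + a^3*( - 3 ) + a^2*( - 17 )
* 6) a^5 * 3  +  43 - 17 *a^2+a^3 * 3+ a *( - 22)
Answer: 2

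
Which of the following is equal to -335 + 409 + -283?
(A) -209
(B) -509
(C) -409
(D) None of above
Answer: A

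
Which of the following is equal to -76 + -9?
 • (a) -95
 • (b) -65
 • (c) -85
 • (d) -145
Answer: c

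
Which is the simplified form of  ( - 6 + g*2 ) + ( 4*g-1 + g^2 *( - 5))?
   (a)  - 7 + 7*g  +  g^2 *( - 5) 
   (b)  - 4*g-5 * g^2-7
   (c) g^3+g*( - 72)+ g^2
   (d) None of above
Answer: d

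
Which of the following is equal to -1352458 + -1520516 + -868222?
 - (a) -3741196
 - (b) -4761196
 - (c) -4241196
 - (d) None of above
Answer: a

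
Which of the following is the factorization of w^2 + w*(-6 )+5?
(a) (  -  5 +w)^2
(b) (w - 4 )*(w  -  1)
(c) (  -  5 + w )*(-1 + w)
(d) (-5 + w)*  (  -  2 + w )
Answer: c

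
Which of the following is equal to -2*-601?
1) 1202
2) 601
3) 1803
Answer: 1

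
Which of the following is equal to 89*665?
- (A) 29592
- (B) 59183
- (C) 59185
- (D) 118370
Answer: C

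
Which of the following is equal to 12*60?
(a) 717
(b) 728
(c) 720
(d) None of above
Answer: c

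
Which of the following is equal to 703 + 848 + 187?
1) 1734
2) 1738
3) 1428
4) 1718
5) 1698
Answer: 2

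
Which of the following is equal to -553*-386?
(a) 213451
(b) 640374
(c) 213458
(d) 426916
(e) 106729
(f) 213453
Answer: c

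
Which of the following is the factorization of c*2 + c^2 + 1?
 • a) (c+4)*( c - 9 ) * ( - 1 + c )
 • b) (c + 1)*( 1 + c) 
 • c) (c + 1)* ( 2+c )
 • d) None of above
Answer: b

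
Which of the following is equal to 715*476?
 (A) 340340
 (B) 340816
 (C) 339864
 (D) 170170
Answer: A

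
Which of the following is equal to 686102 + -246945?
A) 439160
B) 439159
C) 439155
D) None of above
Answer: D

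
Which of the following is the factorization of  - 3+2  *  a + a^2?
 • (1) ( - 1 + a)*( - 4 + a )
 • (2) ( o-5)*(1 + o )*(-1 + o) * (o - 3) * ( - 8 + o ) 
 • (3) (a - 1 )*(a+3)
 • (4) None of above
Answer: 3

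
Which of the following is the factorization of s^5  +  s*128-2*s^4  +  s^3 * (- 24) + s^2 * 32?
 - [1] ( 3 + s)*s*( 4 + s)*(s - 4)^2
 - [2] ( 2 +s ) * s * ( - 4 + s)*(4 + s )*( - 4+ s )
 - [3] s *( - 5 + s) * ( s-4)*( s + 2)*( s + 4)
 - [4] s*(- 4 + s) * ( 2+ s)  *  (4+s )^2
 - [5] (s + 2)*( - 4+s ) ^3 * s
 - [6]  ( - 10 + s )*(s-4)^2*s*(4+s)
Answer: 2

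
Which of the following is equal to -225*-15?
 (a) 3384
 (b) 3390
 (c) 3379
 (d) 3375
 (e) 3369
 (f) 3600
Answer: d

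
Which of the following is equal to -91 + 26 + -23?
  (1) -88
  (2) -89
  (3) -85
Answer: 1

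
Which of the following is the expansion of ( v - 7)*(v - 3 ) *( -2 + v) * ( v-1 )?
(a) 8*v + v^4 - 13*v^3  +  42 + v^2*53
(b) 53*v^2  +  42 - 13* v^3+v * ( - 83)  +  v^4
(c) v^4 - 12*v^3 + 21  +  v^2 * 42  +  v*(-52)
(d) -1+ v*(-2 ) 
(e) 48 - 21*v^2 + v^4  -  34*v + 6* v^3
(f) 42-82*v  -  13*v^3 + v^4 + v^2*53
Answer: b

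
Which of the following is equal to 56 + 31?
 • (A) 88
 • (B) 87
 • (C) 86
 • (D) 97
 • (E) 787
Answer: B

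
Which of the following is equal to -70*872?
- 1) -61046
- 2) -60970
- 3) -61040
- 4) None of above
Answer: 3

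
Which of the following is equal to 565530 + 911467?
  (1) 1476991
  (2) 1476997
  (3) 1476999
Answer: 2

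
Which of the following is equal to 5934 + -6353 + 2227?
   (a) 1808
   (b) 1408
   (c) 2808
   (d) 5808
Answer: a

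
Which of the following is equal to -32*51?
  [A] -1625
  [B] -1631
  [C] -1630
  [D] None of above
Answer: D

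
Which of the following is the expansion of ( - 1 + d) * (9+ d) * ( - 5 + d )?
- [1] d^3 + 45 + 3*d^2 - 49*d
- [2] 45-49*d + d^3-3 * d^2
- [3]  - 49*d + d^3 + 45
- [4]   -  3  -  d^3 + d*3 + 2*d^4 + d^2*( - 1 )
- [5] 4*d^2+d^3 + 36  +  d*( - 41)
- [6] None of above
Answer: 1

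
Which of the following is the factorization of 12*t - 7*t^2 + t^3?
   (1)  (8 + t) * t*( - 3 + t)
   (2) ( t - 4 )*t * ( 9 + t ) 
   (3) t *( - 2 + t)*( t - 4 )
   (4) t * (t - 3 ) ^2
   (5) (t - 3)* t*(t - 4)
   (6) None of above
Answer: 5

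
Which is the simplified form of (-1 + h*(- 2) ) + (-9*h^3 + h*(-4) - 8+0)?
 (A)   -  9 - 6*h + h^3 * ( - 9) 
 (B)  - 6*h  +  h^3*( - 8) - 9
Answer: A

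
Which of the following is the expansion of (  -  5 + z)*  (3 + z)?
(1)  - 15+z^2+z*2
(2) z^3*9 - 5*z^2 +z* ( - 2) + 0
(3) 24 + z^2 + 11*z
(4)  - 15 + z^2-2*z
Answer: 4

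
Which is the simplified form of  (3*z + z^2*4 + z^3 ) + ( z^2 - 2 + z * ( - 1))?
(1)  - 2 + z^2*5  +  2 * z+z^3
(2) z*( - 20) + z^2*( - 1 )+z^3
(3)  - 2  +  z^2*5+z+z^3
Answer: 1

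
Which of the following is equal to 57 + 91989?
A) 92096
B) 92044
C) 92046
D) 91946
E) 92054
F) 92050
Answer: C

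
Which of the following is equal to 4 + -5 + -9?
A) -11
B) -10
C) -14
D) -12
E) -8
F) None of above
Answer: B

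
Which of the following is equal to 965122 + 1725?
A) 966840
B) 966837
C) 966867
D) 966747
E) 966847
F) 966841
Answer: E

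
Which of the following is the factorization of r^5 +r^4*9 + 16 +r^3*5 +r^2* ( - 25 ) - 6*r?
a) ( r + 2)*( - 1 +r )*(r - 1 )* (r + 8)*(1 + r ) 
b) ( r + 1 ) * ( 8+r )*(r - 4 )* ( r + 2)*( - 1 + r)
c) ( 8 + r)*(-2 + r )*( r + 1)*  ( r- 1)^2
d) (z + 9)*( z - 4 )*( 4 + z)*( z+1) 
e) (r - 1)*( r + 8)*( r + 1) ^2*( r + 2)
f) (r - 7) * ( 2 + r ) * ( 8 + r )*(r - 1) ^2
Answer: a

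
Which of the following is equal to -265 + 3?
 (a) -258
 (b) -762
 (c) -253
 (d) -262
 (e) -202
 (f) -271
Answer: d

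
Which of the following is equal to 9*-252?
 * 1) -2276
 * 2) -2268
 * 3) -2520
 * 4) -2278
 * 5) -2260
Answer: 2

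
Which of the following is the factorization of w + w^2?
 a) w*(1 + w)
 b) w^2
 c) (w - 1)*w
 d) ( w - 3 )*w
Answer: a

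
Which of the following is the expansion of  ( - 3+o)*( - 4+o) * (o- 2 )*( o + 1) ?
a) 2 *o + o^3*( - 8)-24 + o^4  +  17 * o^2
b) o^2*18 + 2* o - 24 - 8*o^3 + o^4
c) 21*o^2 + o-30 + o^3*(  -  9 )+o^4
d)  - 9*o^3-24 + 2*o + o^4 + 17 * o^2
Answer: a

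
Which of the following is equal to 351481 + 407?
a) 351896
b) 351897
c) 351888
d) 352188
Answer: c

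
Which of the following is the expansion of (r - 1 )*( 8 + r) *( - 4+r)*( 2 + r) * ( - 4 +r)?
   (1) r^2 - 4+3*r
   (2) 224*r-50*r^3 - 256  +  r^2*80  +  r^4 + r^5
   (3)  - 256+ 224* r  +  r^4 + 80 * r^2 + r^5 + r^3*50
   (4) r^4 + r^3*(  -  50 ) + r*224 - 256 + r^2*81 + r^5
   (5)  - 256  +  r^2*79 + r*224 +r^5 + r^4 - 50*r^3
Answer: 2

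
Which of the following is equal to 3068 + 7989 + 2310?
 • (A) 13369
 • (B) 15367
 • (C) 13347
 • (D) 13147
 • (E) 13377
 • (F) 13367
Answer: F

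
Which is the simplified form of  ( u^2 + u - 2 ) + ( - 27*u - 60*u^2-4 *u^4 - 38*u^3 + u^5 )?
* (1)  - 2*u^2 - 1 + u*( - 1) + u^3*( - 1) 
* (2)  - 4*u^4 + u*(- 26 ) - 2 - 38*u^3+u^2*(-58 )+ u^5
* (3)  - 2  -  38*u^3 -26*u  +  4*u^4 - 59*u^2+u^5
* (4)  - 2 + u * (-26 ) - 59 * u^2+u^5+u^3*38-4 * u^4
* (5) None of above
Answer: 5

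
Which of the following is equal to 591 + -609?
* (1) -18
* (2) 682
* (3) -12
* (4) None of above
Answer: 1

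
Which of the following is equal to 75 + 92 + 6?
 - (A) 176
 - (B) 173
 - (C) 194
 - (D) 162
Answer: B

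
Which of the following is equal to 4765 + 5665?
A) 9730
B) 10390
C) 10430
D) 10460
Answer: C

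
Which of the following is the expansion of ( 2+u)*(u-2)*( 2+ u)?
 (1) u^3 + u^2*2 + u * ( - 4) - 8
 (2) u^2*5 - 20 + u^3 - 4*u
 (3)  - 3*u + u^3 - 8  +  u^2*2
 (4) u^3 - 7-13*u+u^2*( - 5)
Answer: 1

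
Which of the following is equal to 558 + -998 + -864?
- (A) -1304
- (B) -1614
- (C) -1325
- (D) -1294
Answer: A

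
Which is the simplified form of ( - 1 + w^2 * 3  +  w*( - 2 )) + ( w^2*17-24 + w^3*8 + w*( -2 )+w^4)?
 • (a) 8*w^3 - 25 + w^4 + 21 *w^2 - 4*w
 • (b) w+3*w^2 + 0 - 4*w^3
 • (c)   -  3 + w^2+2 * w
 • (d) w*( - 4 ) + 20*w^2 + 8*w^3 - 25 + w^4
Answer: d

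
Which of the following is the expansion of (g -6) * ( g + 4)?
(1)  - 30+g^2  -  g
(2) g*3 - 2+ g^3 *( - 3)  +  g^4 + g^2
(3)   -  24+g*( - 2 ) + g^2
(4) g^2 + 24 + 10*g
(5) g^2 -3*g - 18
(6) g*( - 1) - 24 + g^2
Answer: 3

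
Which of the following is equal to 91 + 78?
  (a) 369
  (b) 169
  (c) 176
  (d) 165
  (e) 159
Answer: b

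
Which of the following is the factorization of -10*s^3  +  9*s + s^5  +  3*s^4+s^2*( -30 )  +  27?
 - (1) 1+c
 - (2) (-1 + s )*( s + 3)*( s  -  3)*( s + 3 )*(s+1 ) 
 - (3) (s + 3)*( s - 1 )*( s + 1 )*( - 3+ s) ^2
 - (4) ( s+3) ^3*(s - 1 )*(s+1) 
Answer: 2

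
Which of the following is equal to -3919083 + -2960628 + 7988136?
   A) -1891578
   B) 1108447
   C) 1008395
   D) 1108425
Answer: D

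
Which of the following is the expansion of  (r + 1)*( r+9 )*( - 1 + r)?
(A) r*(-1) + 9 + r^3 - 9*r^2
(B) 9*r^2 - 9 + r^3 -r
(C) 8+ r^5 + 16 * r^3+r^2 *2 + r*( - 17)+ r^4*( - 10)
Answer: B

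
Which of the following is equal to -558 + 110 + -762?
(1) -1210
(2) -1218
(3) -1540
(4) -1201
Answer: 1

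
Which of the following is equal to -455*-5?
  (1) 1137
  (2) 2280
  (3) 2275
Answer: 3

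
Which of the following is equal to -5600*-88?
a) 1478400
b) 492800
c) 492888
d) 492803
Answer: b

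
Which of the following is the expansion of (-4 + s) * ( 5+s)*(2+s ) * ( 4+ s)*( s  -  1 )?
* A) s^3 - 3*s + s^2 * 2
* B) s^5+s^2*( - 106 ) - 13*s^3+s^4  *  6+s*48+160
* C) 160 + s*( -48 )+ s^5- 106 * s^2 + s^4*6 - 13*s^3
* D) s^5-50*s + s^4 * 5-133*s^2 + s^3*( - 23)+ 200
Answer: C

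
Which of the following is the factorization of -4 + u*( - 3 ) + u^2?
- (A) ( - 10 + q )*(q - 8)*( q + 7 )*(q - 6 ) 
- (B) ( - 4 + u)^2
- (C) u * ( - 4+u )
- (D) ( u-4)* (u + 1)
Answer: D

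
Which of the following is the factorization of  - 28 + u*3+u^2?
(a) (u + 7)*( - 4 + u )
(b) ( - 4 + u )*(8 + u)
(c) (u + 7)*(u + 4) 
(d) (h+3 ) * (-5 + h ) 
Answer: a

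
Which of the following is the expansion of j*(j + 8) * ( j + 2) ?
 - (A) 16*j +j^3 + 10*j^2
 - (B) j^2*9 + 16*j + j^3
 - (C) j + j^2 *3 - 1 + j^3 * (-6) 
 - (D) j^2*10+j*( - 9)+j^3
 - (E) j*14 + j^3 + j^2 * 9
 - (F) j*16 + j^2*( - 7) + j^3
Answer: A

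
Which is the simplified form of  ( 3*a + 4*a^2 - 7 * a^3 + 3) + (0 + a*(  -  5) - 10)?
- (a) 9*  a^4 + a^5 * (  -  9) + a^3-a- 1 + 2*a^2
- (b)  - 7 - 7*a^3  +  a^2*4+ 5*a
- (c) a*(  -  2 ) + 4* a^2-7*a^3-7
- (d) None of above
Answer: c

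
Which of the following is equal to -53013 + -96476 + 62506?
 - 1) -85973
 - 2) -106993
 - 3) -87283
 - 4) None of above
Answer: 4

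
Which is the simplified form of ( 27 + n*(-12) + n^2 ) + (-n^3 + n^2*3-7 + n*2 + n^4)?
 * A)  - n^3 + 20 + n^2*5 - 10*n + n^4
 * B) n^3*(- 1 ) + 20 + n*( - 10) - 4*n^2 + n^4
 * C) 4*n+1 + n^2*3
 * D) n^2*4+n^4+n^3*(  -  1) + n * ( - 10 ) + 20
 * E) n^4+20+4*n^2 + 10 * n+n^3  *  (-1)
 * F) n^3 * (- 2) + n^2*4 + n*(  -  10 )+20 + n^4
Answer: D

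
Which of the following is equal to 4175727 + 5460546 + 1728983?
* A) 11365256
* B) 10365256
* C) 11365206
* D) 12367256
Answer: A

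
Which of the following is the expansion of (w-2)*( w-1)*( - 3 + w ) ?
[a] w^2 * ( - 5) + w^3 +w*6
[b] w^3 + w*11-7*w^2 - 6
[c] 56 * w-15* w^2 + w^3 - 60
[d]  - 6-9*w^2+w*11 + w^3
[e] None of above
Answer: e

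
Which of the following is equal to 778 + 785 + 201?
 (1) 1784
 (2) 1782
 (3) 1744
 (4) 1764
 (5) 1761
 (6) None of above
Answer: 4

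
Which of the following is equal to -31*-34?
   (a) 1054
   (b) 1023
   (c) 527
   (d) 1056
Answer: a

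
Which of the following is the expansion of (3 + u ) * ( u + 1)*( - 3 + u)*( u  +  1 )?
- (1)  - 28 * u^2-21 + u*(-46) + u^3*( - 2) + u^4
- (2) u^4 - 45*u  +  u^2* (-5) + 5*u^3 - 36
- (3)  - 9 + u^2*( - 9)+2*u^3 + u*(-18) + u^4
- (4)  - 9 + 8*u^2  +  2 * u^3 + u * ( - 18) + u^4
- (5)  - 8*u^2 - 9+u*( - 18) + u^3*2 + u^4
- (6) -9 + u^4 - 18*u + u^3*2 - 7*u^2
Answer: 5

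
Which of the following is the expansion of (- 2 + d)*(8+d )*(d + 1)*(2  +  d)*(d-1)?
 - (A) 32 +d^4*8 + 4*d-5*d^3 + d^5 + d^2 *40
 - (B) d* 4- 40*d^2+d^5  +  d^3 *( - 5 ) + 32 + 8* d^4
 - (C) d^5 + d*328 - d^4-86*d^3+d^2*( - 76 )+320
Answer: B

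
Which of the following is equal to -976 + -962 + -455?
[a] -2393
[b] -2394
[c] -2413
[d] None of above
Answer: a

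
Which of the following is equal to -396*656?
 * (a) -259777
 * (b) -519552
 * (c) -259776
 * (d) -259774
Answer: c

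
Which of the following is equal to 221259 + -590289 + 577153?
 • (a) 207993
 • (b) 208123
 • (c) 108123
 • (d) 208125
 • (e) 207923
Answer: b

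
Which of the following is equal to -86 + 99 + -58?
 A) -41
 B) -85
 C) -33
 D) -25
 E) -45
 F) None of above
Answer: E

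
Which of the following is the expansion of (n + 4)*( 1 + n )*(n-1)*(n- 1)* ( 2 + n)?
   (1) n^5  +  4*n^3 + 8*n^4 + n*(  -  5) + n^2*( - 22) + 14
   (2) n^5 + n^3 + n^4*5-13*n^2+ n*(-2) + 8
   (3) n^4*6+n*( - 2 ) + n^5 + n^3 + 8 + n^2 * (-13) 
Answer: 2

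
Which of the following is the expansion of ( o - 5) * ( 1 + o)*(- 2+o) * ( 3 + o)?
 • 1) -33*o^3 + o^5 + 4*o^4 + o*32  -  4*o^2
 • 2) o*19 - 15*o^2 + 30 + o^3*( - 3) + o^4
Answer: 2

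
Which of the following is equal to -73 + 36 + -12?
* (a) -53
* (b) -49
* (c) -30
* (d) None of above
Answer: b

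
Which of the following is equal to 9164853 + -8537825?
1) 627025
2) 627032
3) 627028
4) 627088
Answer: 3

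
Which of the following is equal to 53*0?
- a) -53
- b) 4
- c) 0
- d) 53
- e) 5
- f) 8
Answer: c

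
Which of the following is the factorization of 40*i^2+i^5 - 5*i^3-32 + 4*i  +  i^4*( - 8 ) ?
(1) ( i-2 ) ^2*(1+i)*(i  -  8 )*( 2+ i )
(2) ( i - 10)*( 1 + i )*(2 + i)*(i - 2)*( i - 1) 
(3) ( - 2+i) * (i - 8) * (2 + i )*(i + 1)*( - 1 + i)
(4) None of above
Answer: 3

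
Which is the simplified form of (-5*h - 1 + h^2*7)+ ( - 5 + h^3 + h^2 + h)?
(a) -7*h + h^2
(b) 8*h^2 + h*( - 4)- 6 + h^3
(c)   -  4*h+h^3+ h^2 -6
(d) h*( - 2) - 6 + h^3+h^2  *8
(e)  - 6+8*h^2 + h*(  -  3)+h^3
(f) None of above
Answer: b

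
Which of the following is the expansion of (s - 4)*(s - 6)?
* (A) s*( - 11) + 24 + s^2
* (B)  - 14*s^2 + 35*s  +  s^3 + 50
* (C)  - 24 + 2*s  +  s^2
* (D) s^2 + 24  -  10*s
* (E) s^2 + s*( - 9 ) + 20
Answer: D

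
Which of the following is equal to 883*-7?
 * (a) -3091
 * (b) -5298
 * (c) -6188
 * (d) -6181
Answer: d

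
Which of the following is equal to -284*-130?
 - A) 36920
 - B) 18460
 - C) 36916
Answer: A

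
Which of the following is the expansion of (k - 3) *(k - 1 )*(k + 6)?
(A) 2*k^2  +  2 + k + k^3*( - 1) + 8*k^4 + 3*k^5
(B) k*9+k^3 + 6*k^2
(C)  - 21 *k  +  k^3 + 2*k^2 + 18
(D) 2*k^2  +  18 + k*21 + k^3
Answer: C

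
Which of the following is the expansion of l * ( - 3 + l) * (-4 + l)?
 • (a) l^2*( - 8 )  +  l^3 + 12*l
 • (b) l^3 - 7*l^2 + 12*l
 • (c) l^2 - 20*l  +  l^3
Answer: b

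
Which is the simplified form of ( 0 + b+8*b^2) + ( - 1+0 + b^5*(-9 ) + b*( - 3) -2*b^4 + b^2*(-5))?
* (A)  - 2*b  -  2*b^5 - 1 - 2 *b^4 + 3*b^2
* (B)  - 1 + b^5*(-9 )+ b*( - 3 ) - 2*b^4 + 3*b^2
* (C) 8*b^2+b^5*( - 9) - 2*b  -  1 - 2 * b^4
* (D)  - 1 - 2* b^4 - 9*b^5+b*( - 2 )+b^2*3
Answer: D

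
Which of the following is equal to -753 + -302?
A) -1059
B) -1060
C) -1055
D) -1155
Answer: C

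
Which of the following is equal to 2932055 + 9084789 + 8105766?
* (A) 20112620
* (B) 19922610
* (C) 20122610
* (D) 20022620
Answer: C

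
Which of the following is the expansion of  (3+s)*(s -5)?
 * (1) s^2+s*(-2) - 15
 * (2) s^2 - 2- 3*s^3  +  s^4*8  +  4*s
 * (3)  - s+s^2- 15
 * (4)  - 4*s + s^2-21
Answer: 1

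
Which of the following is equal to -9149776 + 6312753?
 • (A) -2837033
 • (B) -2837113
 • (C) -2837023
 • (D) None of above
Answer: C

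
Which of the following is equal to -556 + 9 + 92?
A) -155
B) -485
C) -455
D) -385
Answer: C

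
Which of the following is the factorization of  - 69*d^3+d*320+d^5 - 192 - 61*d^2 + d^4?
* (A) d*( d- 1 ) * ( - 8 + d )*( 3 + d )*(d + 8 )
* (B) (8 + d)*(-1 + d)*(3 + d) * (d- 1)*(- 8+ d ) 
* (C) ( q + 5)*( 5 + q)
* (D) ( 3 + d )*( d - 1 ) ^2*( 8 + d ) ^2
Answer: B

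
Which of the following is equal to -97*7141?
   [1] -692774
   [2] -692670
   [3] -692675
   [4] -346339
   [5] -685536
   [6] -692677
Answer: 6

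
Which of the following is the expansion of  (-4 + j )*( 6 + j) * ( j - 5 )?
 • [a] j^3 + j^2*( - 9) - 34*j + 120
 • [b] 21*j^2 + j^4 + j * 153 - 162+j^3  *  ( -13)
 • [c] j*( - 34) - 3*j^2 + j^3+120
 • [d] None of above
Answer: c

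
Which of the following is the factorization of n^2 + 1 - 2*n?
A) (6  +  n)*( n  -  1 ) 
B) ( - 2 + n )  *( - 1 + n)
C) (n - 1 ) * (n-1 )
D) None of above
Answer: C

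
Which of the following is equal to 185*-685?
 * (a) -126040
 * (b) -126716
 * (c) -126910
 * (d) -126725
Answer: d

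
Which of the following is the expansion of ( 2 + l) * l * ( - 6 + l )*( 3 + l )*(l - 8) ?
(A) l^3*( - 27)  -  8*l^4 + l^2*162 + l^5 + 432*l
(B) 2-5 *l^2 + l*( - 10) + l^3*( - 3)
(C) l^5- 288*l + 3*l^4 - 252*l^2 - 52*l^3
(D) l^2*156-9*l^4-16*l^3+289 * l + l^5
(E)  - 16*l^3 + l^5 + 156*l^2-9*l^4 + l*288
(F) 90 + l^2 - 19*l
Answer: E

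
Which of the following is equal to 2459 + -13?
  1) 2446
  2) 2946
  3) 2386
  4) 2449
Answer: 1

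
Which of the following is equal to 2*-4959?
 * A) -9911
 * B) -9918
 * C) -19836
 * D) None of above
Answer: B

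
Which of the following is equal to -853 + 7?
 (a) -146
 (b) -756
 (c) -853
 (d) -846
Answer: d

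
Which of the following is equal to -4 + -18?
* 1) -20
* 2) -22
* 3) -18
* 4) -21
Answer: 2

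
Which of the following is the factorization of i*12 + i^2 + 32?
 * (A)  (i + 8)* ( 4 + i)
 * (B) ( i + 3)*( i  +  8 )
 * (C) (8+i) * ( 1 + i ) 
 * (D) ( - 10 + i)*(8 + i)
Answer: A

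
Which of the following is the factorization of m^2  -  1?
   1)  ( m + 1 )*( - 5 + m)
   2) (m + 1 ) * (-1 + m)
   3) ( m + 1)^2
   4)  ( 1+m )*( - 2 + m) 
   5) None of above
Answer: 2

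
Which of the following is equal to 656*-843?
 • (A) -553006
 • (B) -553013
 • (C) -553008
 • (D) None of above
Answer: C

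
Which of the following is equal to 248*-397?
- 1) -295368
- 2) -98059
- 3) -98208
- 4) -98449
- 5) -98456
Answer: 5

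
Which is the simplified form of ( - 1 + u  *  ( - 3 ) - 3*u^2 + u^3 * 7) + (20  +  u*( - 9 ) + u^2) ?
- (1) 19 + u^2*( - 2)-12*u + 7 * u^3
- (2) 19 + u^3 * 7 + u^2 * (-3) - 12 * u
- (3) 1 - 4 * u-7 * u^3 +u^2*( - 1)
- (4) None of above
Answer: 1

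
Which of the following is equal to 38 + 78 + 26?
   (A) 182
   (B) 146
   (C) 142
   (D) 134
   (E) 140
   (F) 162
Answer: C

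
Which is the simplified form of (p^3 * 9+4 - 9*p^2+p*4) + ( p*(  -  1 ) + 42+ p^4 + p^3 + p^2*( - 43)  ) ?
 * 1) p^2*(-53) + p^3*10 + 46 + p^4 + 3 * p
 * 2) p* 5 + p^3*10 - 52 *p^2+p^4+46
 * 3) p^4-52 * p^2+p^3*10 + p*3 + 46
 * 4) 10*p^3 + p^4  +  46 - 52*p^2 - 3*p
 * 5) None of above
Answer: 3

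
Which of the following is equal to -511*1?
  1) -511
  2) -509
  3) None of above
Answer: 1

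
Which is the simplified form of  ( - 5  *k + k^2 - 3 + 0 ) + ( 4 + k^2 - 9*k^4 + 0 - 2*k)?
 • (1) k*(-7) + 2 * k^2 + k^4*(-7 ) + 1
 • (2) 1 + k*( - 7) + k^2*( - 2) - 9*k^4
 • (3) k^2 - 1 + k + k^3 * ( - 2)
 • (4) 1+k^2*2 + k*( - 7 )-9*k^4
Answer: 4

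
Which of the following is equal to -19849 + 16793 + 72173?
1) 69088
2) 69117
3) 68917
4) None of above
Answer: 2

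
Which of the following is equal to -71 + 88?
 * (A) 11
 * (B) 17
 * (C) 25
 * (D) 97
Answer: B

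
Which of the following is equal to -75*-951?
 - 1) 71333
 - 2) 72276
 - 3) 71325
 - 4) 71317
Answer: 3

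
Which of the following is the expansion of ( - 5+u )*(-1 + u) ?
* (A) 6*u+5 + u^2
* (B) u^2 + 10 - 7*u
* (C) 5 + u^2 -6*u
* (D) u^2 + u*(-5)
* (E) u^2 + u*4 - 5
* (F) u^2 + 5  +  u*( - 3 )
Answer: C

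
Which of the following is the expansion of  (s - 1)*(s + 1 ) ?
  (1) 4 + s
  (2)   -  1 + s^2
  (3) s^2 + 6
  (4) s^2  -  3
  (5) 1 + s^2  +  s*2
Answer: 2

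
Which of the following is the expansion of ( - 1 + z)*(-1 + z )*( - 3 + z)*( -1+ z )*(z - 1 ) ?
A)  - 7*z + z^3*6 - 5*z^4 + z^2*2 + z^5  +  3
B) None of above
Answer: B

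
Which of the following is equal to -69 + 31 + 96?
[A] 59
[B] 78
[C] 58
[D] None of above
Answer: C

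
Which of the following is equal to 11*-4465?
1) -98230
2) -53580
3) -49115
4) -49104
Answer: 3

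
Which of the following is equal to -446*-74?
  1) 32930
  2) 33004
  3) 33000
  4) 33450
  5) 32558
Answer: 2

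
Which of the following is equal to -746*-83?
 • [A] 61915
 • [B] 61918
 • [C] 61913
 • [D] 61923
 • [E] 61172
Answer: B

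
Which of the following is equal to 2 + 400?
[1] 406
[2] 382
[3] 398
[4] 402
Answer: 4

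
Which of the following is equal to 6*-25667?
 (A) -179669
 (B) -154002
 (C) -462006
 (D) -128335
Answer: B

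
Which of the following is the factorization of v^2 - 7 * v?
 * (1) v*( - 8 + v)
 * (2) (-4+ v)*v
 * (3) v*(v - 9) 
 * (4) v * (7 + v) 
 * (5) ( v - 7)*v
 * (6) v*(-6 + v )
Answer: 5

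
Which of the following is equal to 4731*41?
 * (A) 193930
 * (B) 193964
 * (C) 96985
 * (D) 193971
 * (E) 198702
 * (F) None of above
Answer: D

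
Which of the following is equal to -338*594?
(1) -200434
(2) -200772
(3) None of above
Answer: 2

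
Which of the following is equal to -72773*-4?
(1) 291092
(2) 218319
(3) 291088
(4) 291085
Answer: 1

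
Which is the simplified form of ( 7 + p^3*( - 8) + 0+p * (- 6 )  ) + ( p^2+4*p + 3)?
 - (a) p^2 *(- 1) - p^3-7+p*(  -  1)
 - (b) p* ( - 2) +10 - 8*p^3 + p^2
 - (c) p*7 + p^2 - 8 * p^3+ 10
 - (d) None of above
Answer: b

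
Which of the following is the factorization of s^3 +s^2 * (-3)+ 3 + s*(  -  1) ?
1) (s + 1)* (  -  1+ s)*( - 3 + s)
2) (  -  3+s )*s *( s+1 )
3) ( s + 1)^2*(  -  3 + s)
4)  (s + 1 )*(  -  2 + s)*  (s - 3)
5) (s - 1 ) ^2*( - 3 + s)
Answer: 1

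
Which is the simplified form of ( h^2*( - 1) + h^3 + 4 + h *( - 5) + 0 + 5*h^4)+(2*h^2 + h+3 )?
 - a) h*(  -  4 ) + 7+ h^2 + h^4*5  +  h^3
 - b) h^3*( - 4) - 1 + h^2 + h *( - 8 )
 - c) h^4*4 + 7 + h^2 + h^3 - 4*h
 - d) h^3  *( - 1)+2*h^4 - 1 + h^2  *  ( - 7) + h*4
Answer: a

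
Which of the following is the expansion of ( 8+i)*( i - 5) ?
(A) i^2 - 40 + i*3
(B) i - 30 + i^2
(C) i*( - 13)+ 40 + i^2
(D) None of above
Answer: A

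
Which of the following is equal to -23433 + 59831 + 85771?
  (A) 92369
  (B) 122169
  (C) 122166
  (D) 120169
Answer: B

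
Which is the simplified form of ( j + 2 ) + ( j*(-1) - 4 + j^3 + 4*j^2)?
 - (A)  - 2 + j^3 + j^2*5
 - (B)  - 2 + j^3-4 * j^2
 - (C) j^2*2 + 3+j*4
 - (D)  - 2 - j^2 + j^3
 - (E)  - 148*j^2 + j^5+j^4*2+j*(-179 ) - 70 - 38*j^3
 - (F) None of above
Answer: F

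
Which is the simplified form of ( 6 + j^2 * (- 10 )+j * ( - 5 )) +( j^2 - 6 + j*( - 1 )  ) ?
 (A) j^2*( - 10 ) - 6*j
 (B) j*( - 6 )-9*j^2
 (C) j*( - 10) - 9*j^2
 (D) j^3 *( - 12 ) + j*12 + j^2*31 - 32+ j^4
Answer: B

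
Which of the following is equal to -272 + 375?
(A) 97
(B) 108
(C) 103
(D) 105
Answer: C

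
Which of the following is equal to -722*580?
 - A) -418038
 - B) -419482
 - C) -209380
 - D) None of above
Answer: D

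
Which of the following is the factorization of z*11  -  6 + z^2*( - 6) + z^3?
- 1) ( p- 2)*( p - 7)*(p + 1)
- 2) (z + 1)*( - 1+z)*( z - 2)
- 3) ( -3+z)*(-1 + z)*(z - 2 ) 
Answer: 3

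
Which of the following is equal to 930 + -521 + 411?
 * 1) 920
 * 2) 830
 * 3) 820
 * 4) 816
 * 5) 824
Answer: 3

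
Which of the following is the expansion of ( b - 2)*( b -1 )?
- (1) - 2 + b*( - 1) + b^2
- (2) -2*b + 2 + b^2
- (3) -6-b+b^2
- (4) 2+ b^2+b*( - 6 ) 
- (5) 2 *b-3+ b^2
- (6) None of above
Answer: 6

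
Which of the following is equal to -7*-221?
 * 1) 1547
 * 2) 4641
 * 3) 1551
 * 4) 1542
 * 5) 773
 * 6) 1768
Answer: 1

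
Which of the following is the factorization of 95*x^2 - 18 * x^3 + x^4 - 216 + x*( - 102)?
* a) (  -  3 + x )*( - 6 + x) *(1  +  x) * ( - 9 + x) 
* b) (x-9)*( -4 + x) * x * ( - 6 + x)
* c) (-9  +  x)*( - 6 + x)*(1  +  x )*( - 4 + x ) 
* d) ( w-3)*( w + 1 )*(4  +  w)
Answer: c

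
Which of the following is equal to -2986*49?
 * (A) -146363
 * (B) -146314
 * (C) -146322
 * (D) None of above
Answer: B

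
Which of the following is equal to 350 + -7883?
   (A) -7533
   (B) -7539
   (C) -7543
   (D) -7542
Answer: A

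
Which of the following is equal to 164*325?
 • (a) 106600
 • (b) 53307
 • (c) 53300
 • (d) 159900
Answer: c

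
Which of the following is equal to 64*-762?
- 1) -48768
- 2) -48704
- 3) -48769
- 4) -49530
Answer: 1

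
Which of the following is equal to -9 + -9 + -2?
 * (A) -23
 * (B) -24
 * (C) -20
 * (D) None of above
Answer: C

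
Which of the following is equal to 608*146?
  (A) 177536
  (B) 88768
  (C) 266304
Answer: B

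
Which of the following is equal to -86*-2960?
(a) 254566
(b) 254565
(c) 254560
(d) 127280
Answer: c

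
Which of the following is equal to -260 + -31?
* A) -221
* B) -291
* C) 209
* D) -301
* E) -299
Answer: B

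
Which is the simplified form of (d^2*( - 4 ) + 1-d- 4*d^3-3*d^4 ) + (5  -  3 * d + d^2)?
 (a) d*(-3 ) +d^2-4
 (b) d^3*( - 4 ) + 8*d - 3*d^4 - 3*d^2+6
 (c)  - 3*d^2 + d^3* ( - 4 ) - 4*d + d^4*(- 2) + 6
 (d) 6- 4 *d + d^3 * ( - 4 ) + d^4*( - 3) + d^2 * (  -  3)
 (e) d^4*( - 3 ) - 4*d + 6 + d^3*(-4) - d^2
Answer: d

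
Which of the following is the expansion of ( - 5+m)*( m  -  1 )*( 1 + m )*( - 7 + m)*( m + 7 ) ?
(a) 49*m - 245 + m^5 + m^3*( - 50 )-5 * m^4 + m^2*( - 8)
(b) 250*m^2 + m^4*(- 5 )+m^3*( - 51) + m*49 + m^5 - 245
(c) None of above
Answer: c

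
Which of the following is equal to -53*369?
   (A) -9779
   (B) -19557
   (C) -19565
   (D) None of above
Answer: B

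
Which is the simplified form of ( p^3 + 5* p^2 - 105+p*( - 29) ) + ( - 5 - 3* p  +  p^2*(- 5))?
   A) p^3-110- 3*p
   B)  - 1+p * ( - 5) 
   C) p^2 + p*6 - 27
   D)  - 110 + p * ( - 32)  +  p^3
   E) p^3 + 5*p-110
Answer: D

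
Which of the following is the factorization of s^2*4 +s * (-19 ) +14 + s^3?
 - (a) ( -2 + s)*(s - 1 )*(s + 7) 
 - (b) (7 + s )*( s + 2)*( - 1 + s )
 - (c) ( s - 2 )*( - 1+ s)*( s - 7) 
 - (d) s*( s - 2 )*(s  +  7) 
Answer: a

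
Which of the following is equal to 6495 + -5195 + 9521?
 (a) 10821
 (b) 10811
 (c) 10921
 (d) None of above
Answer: a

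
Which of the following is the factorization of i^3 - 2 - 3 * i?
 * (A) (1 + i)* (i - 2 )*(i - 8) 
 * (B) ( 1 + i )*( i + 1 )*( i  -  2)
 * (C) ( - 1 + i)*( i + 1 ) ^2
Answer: B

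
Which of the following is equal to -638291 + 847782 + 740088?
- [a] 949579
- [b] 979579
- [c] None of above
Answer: a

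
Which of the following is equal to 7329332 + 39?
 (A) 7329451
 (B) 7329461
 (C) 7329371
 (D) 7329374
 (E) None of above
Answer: C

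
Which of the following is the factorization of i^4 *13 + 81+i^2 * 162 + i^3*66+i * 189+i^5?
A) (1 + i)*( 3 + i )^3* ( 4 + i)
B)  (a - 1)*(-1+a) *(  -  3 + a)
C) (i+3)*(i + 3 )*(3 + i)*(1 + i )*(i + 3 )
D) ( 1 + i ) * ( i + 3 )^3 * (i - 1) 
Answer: C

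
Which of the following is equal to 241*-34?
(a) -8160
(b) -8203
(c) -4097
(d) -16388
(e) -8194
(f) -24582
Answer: e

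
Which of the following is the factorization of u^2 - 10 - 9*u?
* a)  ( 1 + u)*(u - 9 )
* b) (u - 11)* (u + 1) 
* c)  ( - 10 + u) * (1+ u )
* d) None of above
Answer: c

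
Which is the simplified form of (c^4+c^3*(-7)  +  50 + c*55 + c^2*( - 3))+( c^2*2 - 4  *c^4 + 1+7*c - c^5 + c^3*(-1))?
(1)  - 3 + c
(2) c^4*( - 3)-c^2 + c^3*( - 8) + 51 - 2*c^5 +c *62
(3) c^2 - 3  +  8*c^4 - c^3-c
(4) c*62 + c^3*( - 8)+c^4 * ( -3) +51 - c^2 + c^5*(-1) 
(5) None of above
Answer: 4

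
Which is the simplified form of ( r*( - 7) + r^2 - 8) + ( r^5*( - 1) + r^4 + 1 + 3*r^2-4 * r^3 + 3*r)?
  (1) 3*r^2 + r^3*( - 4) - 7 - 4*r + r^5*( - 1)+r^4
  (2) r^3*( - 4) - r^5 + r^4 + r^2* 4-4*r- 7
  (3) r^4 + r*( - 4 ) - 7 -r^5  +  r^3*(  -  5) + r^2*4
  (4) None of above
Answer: 2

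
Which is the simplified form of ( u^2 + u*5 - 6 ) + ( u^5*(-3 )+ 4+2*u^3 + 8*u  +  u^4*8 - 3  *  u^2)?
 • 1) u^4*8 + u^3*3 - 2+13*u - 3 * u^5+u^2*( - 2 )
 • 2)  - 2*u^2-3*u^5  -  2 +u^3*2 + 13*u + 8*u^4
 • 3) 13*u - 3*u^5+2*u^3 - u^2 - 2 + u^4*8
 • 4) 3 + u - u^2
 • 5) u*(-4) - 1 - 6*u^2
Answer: 2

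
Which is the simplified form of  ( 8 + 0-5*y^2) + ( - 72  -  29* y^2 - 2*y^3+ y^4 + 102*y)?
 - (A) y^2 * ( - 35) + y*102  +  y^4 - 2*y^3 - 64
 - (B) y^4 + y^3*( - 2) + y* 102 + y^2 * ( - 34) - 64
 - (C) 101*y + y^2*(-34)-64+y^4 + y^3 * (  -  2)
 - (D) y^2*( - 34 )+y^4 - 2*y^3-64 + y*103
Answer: B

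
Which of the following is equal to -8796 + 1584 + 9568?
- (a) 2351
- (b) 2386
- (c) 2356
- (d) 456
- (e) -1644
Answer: c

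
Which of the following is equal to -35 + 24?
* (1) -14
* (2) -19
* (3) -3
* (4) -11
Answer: 4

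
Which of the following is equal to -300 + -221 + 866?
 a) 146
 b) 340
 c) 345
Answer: c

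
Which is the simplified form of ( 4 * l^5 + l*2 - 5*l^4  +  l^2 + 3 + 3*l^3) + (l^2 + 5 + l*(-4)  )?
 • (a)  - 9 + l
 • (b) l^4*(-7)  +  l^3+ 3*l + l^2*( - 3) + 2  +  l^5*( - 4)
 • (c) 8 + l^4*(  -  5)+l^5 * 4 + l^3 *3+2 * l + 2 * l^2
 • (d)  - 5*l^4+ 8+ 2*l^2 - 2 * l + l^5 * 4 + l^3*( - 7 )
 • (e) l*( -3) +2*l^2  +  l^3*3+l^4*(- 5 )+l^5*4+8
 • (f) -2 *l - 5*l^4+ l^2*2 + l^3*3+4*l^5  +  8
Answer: f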